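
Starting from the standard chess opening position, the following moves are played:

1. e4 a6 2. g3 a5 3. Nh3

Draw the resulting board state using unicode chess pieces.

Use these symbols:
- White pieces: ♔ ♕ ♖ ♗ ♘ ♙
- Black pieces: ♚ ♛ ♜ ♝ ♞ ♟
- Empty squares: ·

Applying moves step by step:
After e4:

♜ ♞ ♝ ♛ ♚ ♝ ♞ ♜
♟ ♟ ♟ ♟ ♟ ♟ ♟ ♟
· · · · · · · ·
· · · · · · · ·
· · · · ♙ · · ·
· · · · · · · ·
♙ ♙ ♙ ♙ · ♙ ♙ ♙
♖ ♘ ♗ ♕ ♔ ♗ ♘ ♖


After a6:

♜ ♞ ♝ ♛ ♚ ♝ ♞ ♜
· ♟ ♟ ♟ ♟ ♟ ♟ ♟
♟ · · · · · · ·
· · · · · · · ·
· · · · ♙ · · ·
· · · · · · · ·
♙ ♙ ♙ ♙ · ♙ ♙ ♙
♖ ♘ ♗ ♕ ♔ ♗ ♘ ♖


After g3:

♜ ♞ ♝ ♛ ♚ ♝ ♞ ♜
· ♟ ♟ ♟ ♟ ♟ ♟ ♟
♟ · · · · · · ·
· · · · · · · ·
· · · · ♙ · · ·
· · · · · · ♙ ·
♙ ♙ ♙ ♙ · ♙ · ♙
♖ ♘ ♗ ♕ ♔ ♗ ♘ ♖


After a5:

♜ ♞ ♝ ♛ ♚ ♝ ♞ ♜
· ♟ ♟ ♟ ♟ ♟ ♟ ♟
· · · · · · · ·
♟ · · · · · · ·
· · · · ♙ · · ·
· · · · · · ♙ ·
♙ ♙ ♙ ♙ · ♙ · ♙
♖ ♘ ♗ ♕ ♔ ♗ ♘ ♖


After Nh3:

♜ ♞ ♝ ♛ ♚ ♝ ♞ ♜
· ♟ ♟ ♟ ♟ ♟ ♟ ♟
· · · · · · · ·
♟ · · · · · · ·
· · · · ♙ · · ·
· · · · · · ♙ ♘
♙ ♙ ♙ ♙ · ♙ · ♙
♖ ♘ ♗ ♕ ♔ ♗ · ♖



  a b c d e f g h
  ─────────────────
8│♜ ♞ ♝ ♛ ♚ ♝ ♞ ♜│8
7│· ♟ ♟ ♟ ♟ ♟ ♟ ♟│7
6│· · · · · · · ·│6
5│♟ · · · · · · ·│5
4│· · · · ♙ · · ·│4
3│· · · · · · ♙ ♘│3
2│♙ ♙ ♙ ♙ · ♙ · ♙│2
1│♖ ♘ ♗ ♕ ♔ ♗ · ♖│1
  ─────────────────
  a b c d e f g h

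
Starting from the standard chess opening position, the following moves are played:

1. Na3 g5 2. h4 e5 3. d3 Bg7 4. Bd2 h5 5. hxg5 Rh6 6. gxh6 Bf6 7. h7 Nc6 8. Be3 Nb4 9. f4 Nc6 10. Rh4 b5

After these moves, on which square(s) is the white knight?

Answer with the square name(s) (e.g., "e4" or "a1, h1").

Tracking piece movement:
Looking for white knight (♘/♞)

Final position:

  a b c d e f g h
  ─────────────────
8│♜ · ♝ ♛ ♚ · ♞ ·│8
7│♟ · ♟ ♟ · ♟ · ♙│7
6│· · ♞ · · ♝ · ·│6
5│· ♟ · · ♟ · · ♟│5
4│· · · · · ♙ · ♖│4
3│♘ · · ♙ ♗ · · ·│3
2│♙ ♙ ♙ · ♙ · ♙ ·│2
1│♖ · · ♕ ♔ ♗ ♘ ·│1
  ─────────────────
  a b c d e f g h


a3, g1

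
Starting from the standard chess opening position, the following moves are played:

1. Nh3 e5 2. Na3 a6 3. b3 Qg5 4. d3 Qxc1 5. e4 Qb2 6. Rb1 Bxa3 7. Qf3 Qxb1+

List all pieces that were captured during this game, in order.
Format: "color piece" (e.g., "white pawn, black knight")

Tracking captures:
  Qxc1: captured white bishop
  Bxa3: captured white knight
  Qxb1+: captured white rook

white bishop, white knight, white rook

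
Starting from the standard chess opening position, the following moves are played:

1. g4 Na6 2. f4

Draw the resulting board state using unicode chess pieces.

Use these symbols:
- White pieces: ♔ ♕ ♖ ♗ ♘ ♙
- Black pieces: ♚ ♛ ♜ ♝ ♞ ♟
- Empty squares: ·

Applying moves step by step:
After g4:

♜ ♞ ♝ ♛ ♚ ♝ ♞ ♜
♟ ♟ ♟ ♟ ♟ ♟ ♟ ♟
· · · · · · · ·
· · · · · · · ·
· · · · · · ♙ ·
· · · · · · · ·
♙ ♙ ♙ ♙ ♙ ♙ · ♙
♖ ♘ ♗ ♕ ♔ ♗ ♘ ♖


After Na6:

♜ · ♝ ♛ ♚ ♝ ♞ ♜
♟ ♟ ♟ ♟ ♟ ♟ ♟ ♟
♞ · · · · · · ·
· · · · · · · ·
· · · · · · ♙ ·
· · · · · · · ·
♙ ♙ ♙ ♙ ♙ ♙ · ♙
♖ ♘ ♗ ♕ ♔ ♗ ♘ ♖


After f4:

♜ · ♝ ♛ ♚ ♝ ♞ ♜
♟ ♟ ♟ ♟ ♟ ♟ ♟ ♟
♞ · · · · · · ·
· · · · · · · ·
· · · · · ♙ ♙ ·
· · · · · · · ·
♙ ♙ ♙ ♙ ♙ · · ♙
♖ ♘ ♗ ♕ ♔ ♗ ♘ ♖



  a b c d e f g h
  ─────────────────
8│♜ · ♝ ♛ ♚ ♝ ♞ ♜│8
7│♟ ♟ ♟ ♟ ♟ ♟ ♟ ♟│7
6│♞ · · · · · · ·│6
5│· · · · · · · ·│5
4│· · · · · ♙ ♙ ·│4
3│· · · · · · · ·│3
2│♙ ♙ ♙ ♙ ♙ · · ♙│2
1│♖ ♘ ♗ ♕ ♔ ♗ ♘ ♖│1
  ─────────────────
  a b c d e f g h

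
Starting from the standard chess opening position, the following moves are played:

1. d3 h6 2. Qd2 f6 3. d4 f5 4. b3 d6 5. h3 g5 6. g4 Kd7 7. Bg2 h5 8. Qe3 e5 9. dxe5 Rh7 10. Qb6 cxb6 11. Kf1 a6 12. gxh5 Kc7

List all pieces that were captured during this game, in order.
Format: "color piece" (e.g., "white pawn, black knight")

Tracking captures:
  dxe5: captured black pawn
  cxb6: captured white queen
  gxh5: captured black pawn

black pawn, white queen, black pawn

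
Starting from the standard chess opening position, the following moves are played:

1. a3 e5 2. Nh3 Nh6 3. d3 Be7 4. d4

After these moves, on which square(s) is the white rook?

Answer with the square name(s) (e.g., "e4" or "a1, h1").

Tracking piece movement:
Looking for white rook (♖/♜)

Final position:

  a b c d e f g h
  ─────────────────
8│♜ ♞ ♝ ♛ ♚ · · ♜│8
7│♟ ♟ ♟ ♟ ♝ ♟ ♟ ♟│7
6│· · · · · · · ♞│6
5│· · · · ♟ · · ·│5
4│· · · ♙ · · · ·│4
3│♙ · · · · · · ♘│3
2│· ♙ ♙ · ♙ ♙ ♙ ♙│2
1│♖ ♘ ♗ ♕ ♔ ♗ · ♖│1
  ─────────────────
  a b c d e f g h


a1, h1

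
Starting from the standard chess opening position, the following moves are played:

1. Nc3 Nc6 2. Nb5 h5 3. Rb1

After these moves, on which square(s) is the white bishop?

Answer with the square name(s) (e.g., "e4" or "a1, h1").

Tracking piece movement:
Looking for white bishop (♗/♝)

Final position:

  a b c d e f g h
  ─────────────────
8│♜ · ♝ ♛ ♚ ♝ ♞ ♜│8
7│♟ ♟ ♟ ♟ ♟ ♟ ♟ ·│7
6│· · ♞ · · · · ·│6
5│· ♘ · · · · · ♟│5
4│· · · · · · · ·│4
3│· · · · · · · ·│3
2│♙ ♙ ♙ ♙ ♙ ♙ ♙ ♙│2
1│· ♖ ♗ ♕ ♔ ♗ ♘ ♖│1
  ─────────────────
  a b c d e f g h


c1, f1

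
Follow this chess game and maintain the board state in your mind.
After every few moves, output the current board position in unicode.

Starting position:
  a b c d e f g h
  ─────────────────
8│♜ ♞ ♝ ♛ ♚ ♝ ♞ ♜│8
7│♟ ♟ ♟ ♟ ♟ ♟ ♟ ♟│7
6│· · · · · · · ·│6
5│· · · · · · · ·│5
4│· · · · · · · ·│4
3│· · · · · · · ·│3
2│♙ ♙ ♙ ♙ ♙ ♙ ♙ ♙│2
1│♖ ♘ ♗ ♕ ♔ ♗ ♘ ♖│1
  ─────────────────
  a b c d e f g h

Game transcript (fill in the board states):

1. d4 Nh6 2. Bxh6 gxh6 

  a b c d e f g h
  ─────────────────
8│♜ ♞ ♝ ♛ ♚ ♝ · ♜│8
7│♟ ♟ ♟ ♟ ♟ ♟ · ♟│7
6│· · · · · · · ♟│6
5│· · · · · · · ·│5
4│· · · ♙ · · · ·│4
3│· · · · · · · ·│3
2│♙ ♙ ♙ · ♙ ♙ ♙ ♙│2
1│♖ ♘ · ♕ ♔ ♗ ♘ ♖│1
  ─────────────────
  a b c d e f g h

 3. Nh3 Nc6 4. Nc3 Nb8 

  a b c d e f g h
  ─────────────────
8│♜ ♞ ♝ ♛ ♚ ♝ · ♜│8
7│♟ ♟ ♟ ♟ ♟ ♟ · ♟│7
6│· · · · · · · ♟│6
5│· · · · · · · ·│5
4│· · · ♙ · · · ·│4
3│· · ♘ · · · · ♘│3
2│♙ ♙ ♙ · ♙ ♙ ♙ ♙│2
1│♖ · · ♕ ♔ ♗ · ♖│1
  ─────────────────
  a b c d e f g h

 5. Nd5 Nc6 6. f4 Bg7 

  a b c d e f g h
  ─────────────────
8│♜ · ♝ ♛ ♚ · · ♜│8
7│♟ ♟ ♟ ♟ ♟ ♟ ♝ ♟│7
6│· · ♞ · · · · ♟│6
5│· · · ♘ · · · ·│5
4│· · · ♙ · ♙ · ·│4
3│· · · · · · · ♘│3
2│♙ ♙ ♙ · ♙ · ♙ ♙│2
1│♖ · · ♕ ♔ ♗ · ♖│1
  ─────────────────
  a b c d e f g h

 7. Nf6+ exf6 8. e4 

  a b c d e f g h
  ─────────────────
8│♜ · ♝ ♛ ♚ · · ♜│8
7│♟ ♟ ♟ ♟ · ♟ ♝ ♟│7
6│· · ♞ · · ♟ · ♟│6
5│· · · · · · · ·│5
4│· · · ♙ ♙ ♙ · ·│4
3│· · · · · · · ♘│3
2│♙ ♙ ♙ · · · ♙ ♙│2
1│♖ · · ♕ ♔ ♗ · ♖│1
  ─────────────────
  a b c d e f g h


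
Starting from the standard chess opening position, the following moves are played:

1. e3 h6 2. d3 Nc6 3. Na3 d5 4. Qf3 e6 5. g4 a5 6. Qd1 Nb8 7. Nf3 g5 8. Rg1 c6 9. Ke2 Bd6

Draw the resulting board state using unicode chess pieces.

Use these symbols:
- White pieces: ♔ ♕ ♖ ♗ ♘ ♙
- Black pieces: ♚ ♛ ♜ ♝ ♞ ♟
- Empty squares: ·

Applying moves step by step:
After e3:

♜ ♞ ♝ ♛ ♚ ♝ ♞ ♜
♟ ♟ ♟ ♟ ♟ ♟ ♟ ♟
· · · · · · · ·
· · · · · · · ·
· · · · · · · ·
· · · · ♙ · · ·
♙ ♙ ♙ ♙ · ♙ ♙ ♙
♖ ♘ ♗ ♕ ♔ ♗ ♘ ♖


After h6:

♜ ♞ ♝ ♛ ♚ ♝ ♞ ♜
♟ ♟ ♟ ♟ ♟ ♟ ♟ ·
· · · · · · · ♟
· · · · · · · ·
· · · · · · · ·
· · · · ♙ · · ·
♙ ♙ ♙ ♙ · ♙ ♙ ♙
♖ ♘ ♗ ♕ ♔ ♗ ♘ ♖


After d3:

♜ ♞ ♝ ♛ ♚ ♝ ♞ ♜
♟ ♟ ♟ ♟ ♟ ♟ ♟ ·
· · · · · · · ♟
· · · · · · · ·
· · · · · · · ·
· · · ♙ ♙ · · ·
♙ ♙ ♙ · · ♙ ♙ ♙
♖ ♘ ♗ ♕ ♔ ♗ ♘ ♖


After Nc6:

♜ · ♝ ♛ ♚ ♝ ♞ ♜
♟ ♟ ♟ ♟ ♟ ♟ ♟ ·
· · ♞ · · · · ♟
· · · · · · · ·
· · · · · · · ·
· · · ♙ ♙ · · ·
♙ ♙ ♙ · · ♙ ♙ ♙
♖ ♘ ♗ ♕ ♔ ♗ ♘ ♖


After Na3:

♜ · ♝ ♛ ♚ ♝ ♞ ♜
♟ ♟ ♟ ♟ ♟ ♟ ♟ ·
· · ♞ · · · · ♟
· · · · · · · ·
· · · · · · · ·
♘ · · ♙ ♙ · · ·
♙ ♙ ♙ · · ♙ ♙ ♙
♖ · ♗ ♕ ♔ ♗ ♘ ♖


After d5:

♜ · ♝ ♛ ♚ ♝ ♞ ♜
♟ ♟ ♟ · ♟ ♟ ♟ ·
· · ♞ · · · · ♟
· · · ♟ · · · ·
· · · · · · · ·
♘ · · ♙ ♙ · · ·
♙ ♙ ♙ · · ♙ ♙ ♙
♖ · ♗ ♕ ♔ ♗ ♘ ♖


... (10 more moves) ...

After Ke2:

♜ ♞ ♝ ♛ ♚ ♝ ♞ ♜
· ♟ · · · ♟ · ·
· · ♟ · ♟ · · ♟
♟ · · ♟ · · ♟ ·
· · · · · · ♙ ·
♘ · · ♙ ♙ ♘ · ·
♙ ♙ ♙ · ♔ ♙ · ♙
♖ · ♗ ♕ · ♗ ♖ ·


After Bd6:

♜ ♞ ♝ ♛ ♚ · ♞ ♜
· ♟ · · · ♟ · ·
· · ♟ ♝ ♟ · · ♟
♟ · · ♟ · · ♟ ·
· · · · · · ♙ ·
♘ · · ♙ ♙ ♘ · ·
♙ ♙ ♙ · ♔ ♙ · ♙
♖ · ♗ ♕ · ♗ ♖ ·



  a b c d e f g h
  ─────────────────
8│♜ ♞ ♝ ♛ ♚ · ♞ ♜│8
7│· ♟ · · · ♟ · ·│7
6│· · ♟ ♝ ♟ · · ♟│6
5│♟ · · ♟ · · ♟ ·│5
4│· · · · · · ♙ ·│4
3│♘ · · ♙ ♙ ♘ · ·│3
2│♙ ♙ ♙ · ♔ ♙ · ♙│2
1│♖ · ♗ ♕ · ♗ ♖ ·│1
  ─────────────────
  a b c d e f g h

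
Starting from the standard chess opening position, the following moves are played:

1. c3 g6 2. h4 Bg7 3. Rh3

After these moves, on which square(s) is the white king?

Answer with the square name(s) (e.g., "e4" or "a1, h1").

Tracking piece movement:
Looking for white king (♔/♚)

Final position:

  a b c d e f g h
  ─────────────────
8│♜ ♞ ♝ ♛ ♚ · ♞ ♜│8
7│♟ ♟ ♟ ♟ ♟ ♟ ♝ ♟│7
6│· · · · · · ♟ ·│6
5│· · · · · · · ·│5
4│· · · · · · · ♙│4
3│· · ♙ · · · · ♖│3
2│♙ ♙ · ♙ ♙ ♙ ♙ ·│2
1│♖ ♘ ♗ ♕ ♔ ♗ ♘ ·│1
  ─────────────────
  a b c d e f g h


e1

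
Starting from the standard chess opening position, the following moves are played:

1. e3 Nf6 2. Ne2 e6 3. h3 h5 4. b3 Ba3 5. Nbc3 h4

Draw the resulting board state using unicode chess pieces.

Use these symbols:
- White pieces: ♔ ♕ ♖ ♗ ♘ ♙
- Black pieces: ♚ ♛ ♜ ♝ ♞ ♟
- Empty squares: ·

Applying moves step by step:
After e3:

♜ ♞ ♝ ♛ ♚ ♝ ♞ ♜
♟ ♟ ♟ ♟ ♟ ♟ ♟ ♟
· · · · · · · ·
· · · · · · · ·
· · · · · · · ·
· · · · ♙ · · ·
♙ ♙ ♙ ♙ · ♙ ♙ ♙
♖ ♘ ♗ ♕ ♔ ♗ ♘ ♖


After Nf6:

♜ ♞ ♝ ♛ ♚ ♝ · ♜
♟ ♟ ♟ ♟ ♟ ♟ ♟ ♟
· · · · · ♞ · ·
· · · · · · · ·
· · · · · · · ·
· · · · ♙ · · ·
♙ ♙ ♙ ♙ · ♙ ♙ ♙
♖ ♘ ♗ ♕ ♔ ♗ ♘ ♖


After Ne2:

♜ ♞ ♝ ♛ ♚ ♝ · ♜
♟ ♟ ♟ ♟ ♟ ♟ ♟ ♟
· · · · · ♞ · ·
· · · · · · · ·
· · · · · · · ·
· · · · ♙ · · ·
♙ ♙ ♙ ♙ ♘ ♙ ♙ ♙
♖ ♘ ♗ ♕ ♔ ♗ · ♖


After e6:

♜ ♞ ♝ ♛ ♚ ♝ · ♜
♟ ♟ ♟ ♟ · ♟ ♟ ♟
· · · · ♟ ♞ · ·
· · · · · · · ·
· · · · · · · ·
· · · · ♙ · · ·
♙ ♙ ♙ ♙ ♘ ♙ ♙ ♙
♖ ♘ ♗ ♕ ♔ ♗ · ♖


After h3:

♜ ♞ ♝ ♛ ♚ ♝ · ♜
♟ ♟ ♟ ♟ · ♟ ♟ ♟
· · · · ♟ ♞ · ·
· · · · · · · ·
· · · · · · · ·
· · · · ♙ · · ♙
♙ ♙ ♙ ♙ ♘ ♙ ♙ ·
♖ ♘ ♗ ♕ ♔ ♗ · ♖


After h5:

♜ ♞ ♝ ♛ ♚ ♝ · ♜
♟ ♟ ♟ ♟ · ♟ ♟ ·
· · · · ♟ ♞ · ·
· · · · · · · ♟
· · · · · · · ·
· · · · ♙ · · ♙
♙ ♙ ♙ ♙ ♘ ♙ ♙ ·
♖ ♘ ♗ ♕ ♔ ♗ · ♖


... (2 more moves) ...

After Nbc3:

♜ ♞ ♝ ♛ ♚ · · ♜
♟ ♟ ♟ ♟ · ♟ ♟ ·
· · · · ♟ ♞ · ·
· · · · · · · ♟
· · · · · · · ·
♝ ♙ ♘ · ♙ · · ♙
♙ · ♙ ♙ ♘ ♙ ♙ ·
♖ · ♗ ♕ ♔ ♗ · ♖


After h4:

♜ ♞ ♝ ♛ ♚ · · ♜
♟ ♟ ♟ ♟ · ♟ ♟ ·
· · · · ♟ ♞ · ·
· · · · · · · ·
· · · · · · · ♟
♝ ♙ ♘ · ♙ · · ♙
♙ · ♙ ♙ ♘ ♙ ♙ ·
♖ · ♗ ♕ ♔ ♗ · ♖



  a b c d e f g h
  ─────────────────
8│♜ ♞ ♝ ♛ ♚ · · ♜│8
7│♟ ♟ ♟ ♟ · ♟ ♟ ·│7
6│· · · · ♟ ♞ · ·│6
5│· · · · · · · ·│5
4│· · · · · · · ♟│4
3│♝ ♙ ♘ · ♙ · · ♙│3
2│♙ · ♙ ♙ ♘ ♙ ♙ ·│2
1│♖ · ♗ ♕ ♔ ♗ · ♖│1
  ─────────────────
  a b c d e f g h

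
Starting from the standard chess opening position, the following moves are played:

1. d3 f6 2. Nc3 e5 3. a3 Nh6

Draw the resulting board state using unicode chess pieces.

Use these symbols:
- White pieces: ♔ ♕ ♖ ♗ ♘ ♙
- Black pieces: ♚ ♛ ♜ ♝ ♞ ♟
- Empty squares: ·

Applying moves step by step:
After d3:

♜ ♞ ♝ ♛ ♚ ♝ ♞ ♜
♟ ♟ ♟ ♟ ♟ ♟ ♟ ♟
· · · · · · · ·
· · · · · · · ·
· · · · · · · ·
· · · ♙ · · · ·
♙ ♙ ♙ · ♙ ♙ ♙ ♙
♖ ♘ ♗ ♕ ♔ ♗ ♘ ♖


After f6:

♜ ♞ ♝ ♛ ♚ ♝ ♞ ♜
♟ ♟ ♟ ♟ ♟ · ♟ ♟
· · · · · ♟ · ·
· · · · · · · ·
· · · · · · · ·
· · · ♙ · · · ·
♙ ♙ ♙ · ♙ ♙ ♙ ♙
♖ ♘ ♗ ♕ ♔ ♗ ♘ ♖


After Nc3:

♜ ♞ ♝ ♛ ♚ ♝ ♞ ♜
♟ ♟ ♟ ♟ ♟ · ♟ ♟
· · · · · ♟ · ·
· · · · · · · ·
· · · · · · · ·
· · ♘ ♙ · · · ·
♙ ♙ ♙ · ♙ ♙ ♙ ♙
♖ · ♗ ♕ ♔ ♗ ♘ ♖


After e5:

♜ ♞ ♝ ♛ ♚ ♝ ♞ ♜
♟ ♟ ♟ ♟ · · ♟ ♟
· · · · · ♟ · ·
· · · · ♟ · · ·
· · · · · · · ·
· · ♘ ♙ · · · ·
♙ ♙ ♙ · ♙ ♙ ♙ ♙
♖ · ♗ ♕ ♔ ♗ ♘ ♖


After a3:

♜ ♞ ♝ ♛ ♚ ♝ ♞ ♜
♟ ♟ ♟ ♟ · · ♟ ♟
· · · · · ♟ · ·
· · · · ♟ · · ·
· · · · · · · ·
♙ · ♘ ♙ · · · ·
· ♙ ♙ · ♙ ♙ ♙ ♙
♖ · ♗ ♕ ♔ ♗ ♘ ♖


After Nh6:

♜ ♞ ♝ ♛ ♚ ♝ · ♜
♟ ♟ ♟ ♟ · · ♟ ♟
· · · · · ♟ · ♞
· · · · ♟ · · ·
· · · · · · · ·
♙ · ♘ ♙ · · · ·
· ♙ ♙ · ♙ ♙ ♙ ♙
♖ · ♗ ♕ ♔ ♗ ♘ ♖



  a b c d e f g h
  ─────────────────
8│♜ ♞ ♝ ♛ ♚ ♝ · ♜│8
7│♟ ♟ ♟ ♟ · · ♟ ♟│7
6│· · · · · ♟ · ♞│6
5│· · · · ♟ · · ·│5
4│· · · · · · · ·│4
3│♙ · ♘ ♙ · · · ·│3
2│· ♙ ♙ · ♙ ♙ ♙ ♙│2
1│♖ · ♗ ♕ ♔ ♗ ♘ ♖│1
  ─────────────────
  a b c d e f g h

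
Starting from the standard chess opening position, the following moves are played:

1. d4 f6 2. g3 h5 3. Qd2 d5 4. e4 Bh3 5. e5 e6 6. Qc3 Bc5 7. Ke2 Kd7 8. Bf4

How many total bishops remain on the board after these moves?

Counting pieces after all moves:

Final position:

  a b c d e f g h
  ─────────────────
8│♜ ♞ · ♛ · · ♞ ♜│8
7│♟ ♟ ♟ ♚ · · ♟ ·│7
6│· · · · ♟ ♟ · ·│6
5│· · ♝ ♟ ♙ · · ♟│5
4│· · · ♙ · ♗ · ·│4
3│· · ♕ · · · ♙ ♝│3
2│♙ ♙ ♙ · ♔ ♙ · ♙│2
1│♖ ♘ · · · ♗ ♘ ♖│1
  ─────────────────
  a b c d e f g h


4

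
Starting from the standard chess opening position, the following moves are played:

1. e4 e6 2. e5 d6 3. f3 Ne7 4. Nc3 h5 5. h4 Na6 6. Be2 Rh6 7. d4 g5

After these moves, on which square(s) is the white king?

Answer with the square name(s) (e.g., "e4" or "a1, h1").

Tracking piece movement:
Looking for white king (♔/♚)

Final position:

  a b c d e f g h
  ─────────────────
8│♜ · ♝ ♛ ♚ ♝ · ·│8
7│♟ ♟ ♟ · ♞ ♟ · ·│7
6│♞ · · ♟ ♟ · · ♜│6
5│· · · · ♙ · ♟ ♟│5
4│· · · ♙ · · · ♙│4
3│· · ♘ · · ♙ · ·│3
2│♙ ♙ ♙ · ♗ · ♙ ·│2
1│♖ · ♗ ♕ ♔ · ♘ ♖│1
  ─────────────────
  a b c d e f g h


e1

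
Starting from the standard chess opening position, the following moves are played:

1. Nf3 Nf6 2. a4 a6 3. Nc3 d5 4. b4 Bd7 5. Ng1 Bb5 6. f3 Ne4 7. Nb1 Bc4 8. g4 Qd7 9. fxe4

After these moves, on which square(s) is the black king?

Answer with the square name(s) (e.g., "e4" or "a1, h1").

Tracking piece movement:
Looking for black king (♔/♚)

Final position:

  a b c d e f g h
  ─────────────────
8│♜ ♞ · · ♚ ♝ · ♜│8
7│· ♟ ♟ ♛ ♟ ♟ ♟ ♟│7
6│♟ · · · · · · ·│6
5│· · · ♟ · · · ·│5
4│♙ ♙ ♝ · ♙ · ♙ ·│4
3│· · · · · · · ·│3
2│· · ♙ ♙ ♙ · · ♙│2
1│♖ ♘ ♗ ♕ ♔ ♗ ♘ ♖│1
  ─────────────────
  a b c d e f g h


e8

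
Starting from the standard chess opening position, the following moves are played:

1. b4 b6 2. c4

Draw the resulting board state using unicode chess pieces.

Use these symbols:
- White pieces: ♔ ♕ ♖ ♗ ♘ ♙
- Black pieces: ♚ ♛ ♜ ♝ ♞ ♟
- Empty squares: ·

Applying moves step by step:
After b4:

♜ ♞ ♝ ♛ ♚ ♝ ♞ ♜
♟ ♟ ♟ ♟ ♟ ♟ ♟ ♟
· · · · · · · ·
· · · · · · · ·
· ♙ · · · · · ·
· · · · · · · ·
♙ · ♙ ♙ ♙ ♙ ♙ ♙
♖ ♘ ♗ ♕ ♔ ♗ ♘ ♖


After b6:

♜ ♞ ♝ ♛ ♚ ♝ ♞ ♜
♟ · ♟ ♟ ♟ ♟ ♟ ♟
· ♟ · · · · · ·
· · · · · · · ·
· ♙ · · · · · ·
· · · · · · · ·
♙ · ♙ ♙ ♙ ♙ ♙ ♙
♖ ♘ ♗ ♕ ♔ ♗ ♘ ♖


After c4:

♜ ♞ ♝ ♛ ♚ ♝ ♞ ♜
♟ · ♟ ♟ ♟ ♟ ♟ ♟
· ♟ · · · · · ·
· · · · · · · ·
· ♙ ♙ · · · · ·
· · · · · · · ·
♙ · · ♙ ♙ ♙ ♙ ♙
♖ ♘ ♗ ♕ ♔ ♗ ♘ ♖



  a b c d e f g h
  ─────────────────
8│♜ ♞ ♝ ♛ ♚ ♝ ♞ ♜│8
7│♟ · ♟ ♟ ♟ ♟ ♟ ♟│7
6│· ♟ · · · · · ·│6
5│· · · · · · · ·│5
4│· ♙ ♙ · · · · ·│4
3│· · · · · · · ·│3
2│♙ · · ♙ ♙ ♙ ♙ ♙│2
1│♖ ♘ ♗ ♕ ♔ ♗ ♘ ♖│1
  ─────────────────
  a b c d e f g h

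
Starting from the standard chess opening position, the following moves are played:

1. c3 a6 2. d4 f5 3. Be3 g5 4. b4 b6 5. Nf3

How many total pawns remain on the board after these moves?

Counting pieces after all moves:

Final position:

  a b c d e f g h
  ─────────────────
8│♜ ♞ ♝ ♛ ♚ ♝ ♞ ♜│8
7│· · ♟ ♟ ♟ · · ♟│7
6│♟ ♟ · · · · · ·│6
5│· · · · · ♟ ♟ ·│5
4│· ♙ · ♙ · · · ·│4
3│· · ♙ · ♗ ♘ · ·│3
2│♙ · · · ♙ ♙ ♙ ♙│2
1│♖ ♘ · ♕ ♔ ♗ · ♖│1
  ─────────────────
  a b c d e f g h


16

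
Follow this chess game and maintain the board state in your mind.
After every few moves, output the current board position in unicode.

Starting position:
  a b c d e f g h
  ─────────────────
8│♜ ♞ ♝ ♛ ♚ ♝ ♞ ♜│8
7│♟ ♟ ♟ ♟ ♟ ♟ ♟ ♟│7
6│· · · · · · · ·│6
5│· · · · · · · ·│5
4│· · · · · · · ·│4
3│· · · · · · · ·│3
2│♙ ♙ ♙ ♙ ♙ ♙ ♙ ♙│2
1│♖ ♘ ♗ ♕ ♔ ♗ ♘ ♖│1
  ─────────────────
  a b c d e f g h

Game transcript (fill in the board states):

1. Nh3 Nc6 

  a b c d e f g h
  ─────────────────
8│♜ · ♝ ♛ ♚ ♝ ♞ ♜│8
7│♟ ♟ ♟ ♟ ♟ ♟ ♟ ♟│7
6│· · ♞ · · · · ·│6
5│· · · · · · · ·│5
4│· · · · · · · ·│4
3│· · · · · · · ♘│3
2│♙ ♙ ♙ ♙ ♙ ♙ ♙ ♙│2
1│♖ ♘ ♗ ♕ ♔ ♗ · ♖│1
  ─────────────────
  a b c d e f g h

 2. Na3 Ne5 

  a b c d e f g h
  ─────────────────
8│♜ · ♝ ♛ ♚ ♝ ♞ ♜│8
7│♟ ♟ ♟ ♟ ♟ ♟ ♟ ♟│7
6│· · · · · · · ·│6
5│· · · · ♞ · · ·│5
4│· · · · · · · ·│4
3│♘ · · · · · · ♘│3
2│♙ ♙ ♙ ♙ ♙ ♙ ♙ ♙│2
1│♖ · ♗ ♕ ♔ ♗ · ♖│1
  ─────────────────
  a b c d e f g h

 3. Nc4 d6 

  a b c d e f g h
  ─────────────────
8│♜ · ♝ ♛ ♚ ♝ ♞ ♜│8
7│♟ ♟ ♟ · ♟ ♟ ♟ ♟│7
6│· · · ♟ · · · ·│6
5│· · · · ♞ · · ·│5
4│· · ♘ · · · · ·│4
3│· · · · · · · ♘│3
2│♙ ♙ ♙ ♙ ♙ ♙ ♙ ♙│2
1│♖ · ♗ ♕ ♔ ♗ · ♖│1
  ─────────────────
  a b c d e f g h

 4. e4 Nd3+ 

  a b c d e f g h
  ─────────────────
8│♜ · ♝ ♛ ♚ ♝ ♞ ♜│8
7│♟ ♟ ♟ · ♟ ♟ ♟ ♟│7
6│· · · ♟ · · · ·│6
5│· · · · · · · ·│5
4│· · ♘ · ♙ · · ·│4
3│· · · ♞ · · · ♘│3
2│♙ ♙ ♙ ♙ · ♙ ♙ ♙│2
1│♖ · ♗ ♕ ♔ ♗ · ♖│1
  ─────────────────
  a b c d e f g h

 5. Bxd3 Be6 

  a b c d e f g h
  ─────────────────
8│♜ · · ♛ ♚ ♝ ♞ ♜│8
7│♟ ♟ ♟ · ♟ ♟ ♟ ♟│7
6│· · · ♟ ♝ · · ·│6
5│· · · · · · · ·│5
4│· · ♘ · ♙ · · ·│4
3│· · · ♗ · · · ♘│3
2│♙ ♙ ♙ ♙ · ♙ ♙ ♙│2
1│♖ · ♗ ♕ ♔ · · ♖│1
  ─────────────────
  a b c d e f g h



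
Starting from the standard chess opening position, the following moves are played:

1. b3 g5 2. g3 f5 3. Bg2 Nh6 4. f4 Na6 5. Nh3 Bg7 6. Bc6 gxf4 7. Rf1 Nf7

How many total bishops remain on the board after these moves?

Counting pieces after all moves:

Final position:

  a b c d e f g h
  ─────────────────
8│♜ · ♝ ♛ ♚ · · ♜│8
7│♟ ♟ ♟ ♟ ♟ ♞ ♝ ♟│7
6│♞ · ♗ · · · · ·│6
5│· · · · · ♟ · ·│5
4│· · · · · ♟ · ·│4
3│· ♙ · · · · ♙ ♘│3
2│♙ · ♙ ♙ ♙ · · ♙│2
1│♖ ♘ ♗ ♕ ♔ ♖ · ·│1
  ─────────────────
  a b c d e f g h


4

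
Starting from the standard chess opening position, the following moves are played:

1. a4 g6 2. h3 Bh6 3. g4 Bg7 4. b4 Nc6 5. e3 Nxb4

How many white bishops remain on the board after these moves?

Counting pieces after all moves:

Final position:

  a b c d e f g h
  ─────────────────
8│♜ · ♝ ♛ ♚ · ♞ ♜│8
7│♟ ♟ ♟ ♟ ♟ ♟ ♝ ♟│7
6│· · · · · · ♟ ·│6
5│· · · · · · · ·│5
4│♙ ♞ · · · · ♙ ·│4
3│· · · · ♙ · · ♙│3
2│· · ♙ ♙ · ♙ · ·│2
1│♖ ♘ ♗ ♕ ♔ ♗ ♘ ♖│1
  ─────────────────
  a b c d e f g h


2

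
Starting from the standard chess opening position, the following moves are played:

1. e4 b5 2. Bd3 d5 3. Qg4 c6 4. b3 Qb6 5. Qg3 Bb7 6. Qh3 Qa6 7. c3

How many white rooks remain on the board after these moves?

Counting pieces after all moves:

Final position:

  a b c d e f g h
  ─────────────────
8│♜ ♞ · · ♚ ♝ ♞ ♜│8
7│♟ ♝ · · ♟ ♟ ♟ ♟│7
6│♛ · ♟ · · · · ·│6
5│· ♟ · ♟ · · · ·│5
4│· · · · ♙ · · ·│4
3│· ♙ ♙ ♗ · · · ♕│3
2│♙ · · ♙ · ♙ ♙ ♙│2
1│♖ ♘ ♗ · ♔ · ♘ ♖│1
  ─────────────────
  a b c d e f g h


2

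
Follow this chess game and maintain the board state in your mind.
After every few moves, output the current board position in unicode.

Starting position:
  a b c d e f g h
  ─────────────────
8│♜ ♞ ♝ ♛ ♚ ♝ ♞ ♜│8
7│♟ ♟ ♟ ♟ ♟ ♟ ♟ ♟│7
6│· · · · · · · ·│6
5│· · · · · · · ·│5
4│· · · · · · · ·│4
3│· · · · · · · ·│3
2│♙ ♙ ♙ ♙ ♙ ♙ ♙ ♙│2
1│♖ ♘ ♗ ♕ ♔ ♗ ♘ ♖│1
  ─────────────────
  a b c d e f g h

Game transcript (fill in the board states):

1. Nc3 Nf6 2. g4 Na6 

  a b c d e f g h
  ─────────────────
8│♜ · ♝ ♛ ♚ ♝ · ♜│8
7│♟ ♟ ♟ ♟ ♟ ♟ ♟ ♟│7
6│♞ · · · · ♞ · ·│6
5│· · · · · · · ·│5
4│· · · · · · ♙ ·│4
3│· · ♘ · · · · ·│3
2│♙ ♙ ♙ ♙ ♙ ♙ · ♙│2
1│♖ · ♗ ♕ ♔ ♗ ♘ ♖│1
  ─────────────────
  a b c d e f g h

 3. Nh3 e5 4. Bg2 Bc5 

  a b c d e f g h
  ─────────────────
8│♜ · ♝ ♛ ♚ · · ♜│8
7│♟ ♟ ♟ ♟ · ♟ ♟ ♟│7
6│♞ · · · · ♞ · ·│6
5│· · ♝ · ♟ · · ·│5
4│· · · · · · ♙ ·│4
3│· · ♘ · · · · ♘│3
2│♙ ♙ ♙ ♙ ♙ ♙ ♗ ♙│2
1│♖ · ♗ ♕ ♔ · · ♖│1
  ─────────────────
  a b c d e f g h

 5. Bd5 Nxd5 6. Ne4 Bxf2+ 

  a b c d e f g h
  ─────────────────
8│♜ · ♝ ♛ ♚ · · ♜│8
7│♟ ♟ ♟ ♟ · ♟ ♟ ♟│7
6│♞ · · · · · · ·│6
5│· · · ♞ ♟ · · ·│5
4│· · · · ♘ · ♙ ·│4
3│· · · · · · · ♘│3
2│♙ ♙ ♙ ♙ ♙ ♝ · ♙│2
1│♖ · ♗ ♕ ♔ · · ♖│1
  ─────────────────
  a b c d e f g h

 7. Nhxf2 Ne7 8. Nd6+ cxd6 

  a b c d e f g h
  ─────────────────
8│♜ · ♝ ♛ ♚ · · ♜│8
7│♟ ♟ · ♟ ♞ ♟ ♟ ♟│7
6│♞ · · ♟ · · · ·│6
5│· · · · ♟ · · ·│5
4│· · · · · · ♙ ·│4
3│· · · · · · · ·│3
2│♙ ♙ ♙ ♙ ♙ ♘ · ♙│2
1│♖ · ♗ ♕ ♔ · · ♖│1
  ─────────────────
  a b c d e f g h



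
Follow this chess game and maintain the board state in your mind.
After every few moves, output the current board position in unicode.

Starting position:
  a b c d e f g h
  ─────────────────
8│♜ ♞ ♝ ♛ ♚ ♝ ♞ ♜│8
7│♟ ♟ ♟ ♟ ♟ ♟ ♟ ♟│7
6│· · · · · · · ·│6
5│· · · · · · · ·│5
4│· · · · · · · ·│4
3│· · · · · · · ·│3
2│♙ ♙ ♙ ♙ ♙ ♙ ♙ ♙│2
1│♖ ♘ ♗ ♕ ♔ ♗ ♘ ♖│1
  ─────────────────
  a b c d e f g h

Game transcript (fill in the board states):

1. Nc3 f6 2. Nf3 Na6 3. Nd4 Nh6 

  a b c d e f g h
  ─────────────────
8│♜ · ♝ ♛ ♚ ♝ · ♜│8
7│♟ ♟ ♟ ♟ ♟ · ♟ ♟│7
6│♞ · · · · ♟ · ♞│6
5│· · · · · · · ·│5
4│· · · ♘ · · · ·│4
3│· · ♘ · · · · ·│3
2│♙ ♙ ♙ ♙ ♙ ♙ ♙ ♙│2
1│♖ · ♗ ♕ ♔ ♗ · ♖│1
  ─────────────────
  a b c d e f g h

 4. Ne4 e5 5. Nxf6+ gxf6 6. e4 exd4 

  a b c d e f g h
  ─────────────────
8│♜ · ♝ ♛ ♚ ♝ · ♜│8
7│♟ ♟ ♟ ♟ · · · ♟│7
6│♞ · · · · ♟ · ♞│6
5│· · · · · · · ·│5
4│· · · ♟ ♙ · · ·│4
3│· · · · · · · ·│3
2│♙ ♙ ♙ ♙ · ♙ ♙ ♙│2
1│♖ · ♗ ♕ ♔ ♗ · ♖│1
  ─────────────────
  a b c d e f g h

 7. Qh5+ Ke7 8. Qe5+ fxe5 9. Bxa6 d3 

  a b c d e f g h
  ─────────────────
8│♜ · ♝ ♛ · ♝ · ♜│8
7│♟ ♟ ♟ ♟ ♚ · · ♟│7
6│♗ · · · · · · ♞│6
5│· · · · ♟ · · ·│5
4│· · · · ♙ · · ·│4
3│· · · ♟ · · · ·│3
2│♙ ♙ ♙ ♙ · ♙ ♙ ♙│2
1│♖ · ♗ · ♔ · · ♖│1
  ─────────────────
  a b c d e f g h

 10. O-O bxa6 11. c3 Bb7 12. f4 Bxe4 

  a b c d e f g h
  ─────────────────
8│♜ · · ♛ · ♝ · ♜│8
7│♟ · ♟ ♟ ♚ · · ♟│7
6│♟ · · · · · · ♞│6
5│· · · · ♟ · · ·│5
4│· · · · ♝ ♙ · ·│4
3│· · ♙ ♟ · · · ·│3
2│♙ ♙ · ♙ · · ♙ ♙│2
1│♖ · ♗ · · ♖ ♔ ·│1
  ─────────────────
  a b c d e f g h

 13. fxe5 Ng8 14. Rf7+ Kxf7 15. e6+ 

  a b c d e f g h
  ─────────────────
8│♜ · · ♛ · ♝ ♞ ♜│8
7│♟ · ♟ ♟ · ♚ · ♟│7
6│♟ · · · ♙ · · ·│6
5│· · · · · · · ·│5
4│· · · · ♝ · · ·│4
3│· · ♙ ♟ · · · ·│3
2│♙ ♙ · ♙ · · ♙ ♙│2
1│♖ · ♗ · · · ♔ ·│1
  ─────────────────
  a b c d e f g h


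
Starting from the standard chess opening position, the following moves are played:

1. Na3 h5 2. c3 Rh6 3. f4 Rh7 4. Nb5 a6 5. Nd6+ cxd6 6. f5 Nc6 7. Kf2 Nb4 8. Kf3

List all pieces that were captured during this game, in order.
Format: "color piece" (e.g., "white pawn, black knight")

Tracking captures:
  cxd6: captured white knight

white knight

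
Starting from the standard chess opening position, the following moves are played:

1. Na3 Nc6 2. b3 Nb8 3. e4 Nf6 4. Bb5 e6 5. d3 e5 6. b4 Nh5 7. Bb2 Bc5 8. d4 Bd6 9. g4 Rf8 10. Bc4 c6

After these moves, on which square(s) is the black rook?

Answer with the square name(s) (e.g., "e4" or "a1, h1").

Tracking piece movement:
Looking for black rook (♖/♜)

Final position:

  a b c d e f g h
  ─────────────────
8│♜ ♞ ♝ ♛ ♚ ♜ · ·│8
7│♟ ♟ · ♟ · ♟ ♟ ♟│7
6│· · ♟ ♝ · · · ·│6
5│· · · · ♟ · · ♞│5
4│· ♙ ♗ ♙ ♙ · ♙ ·│4
3│♘ · · · · · · ·│3
2│♙ ♗ ♙ · · ♙ · ♙│2
1│♖ · · ♕ ♔ · ♘ ♖│1
  ─────────────────
  a b c d e f g h


a8, f8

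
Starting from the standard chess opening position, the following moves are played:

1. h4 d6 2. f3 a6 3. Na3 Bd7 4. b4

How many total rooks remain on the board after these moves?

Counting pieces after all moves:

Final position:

  a b c d e f g h
  ─────────────────
8│♜ ♞ · ♛ ♚ ♝ ♞ ♜│8
7│· ♟ ♟ ♝ ♟ ♟ ♟ ♟│7
6│♟ · · ♟ · · · ·│6
5│· · · · · · · ·│5
4│· ♙ · · · · · ♙│4
3│♘ · · · · ♙ · ·│3
2│♙ · ♙ ♙ ♙ · ♙ ·│2
1│♖ · ♗ ♕ ♔ ♗ ♘ ♖│1
  ─────────────────
  a b c d e f g h


4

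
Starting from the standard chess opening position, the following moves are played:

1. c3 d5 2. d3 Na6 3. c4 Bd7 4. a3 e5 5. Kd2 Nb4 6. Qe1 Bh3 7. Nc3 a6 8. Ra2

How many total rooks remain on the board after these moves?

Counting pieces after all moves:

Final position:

  a b c d e f g h
  ─────────────────
8│♜ · · ♛ ♚ ♝ ♞ ♜│8
7│· ♟ ♟ · · ♟ ♟ ♟│7
6│♟ · · · · · · ·│6
5│· · · ♟ ♟ · · ·│5
4│· ♞ ♙ · · · · ·│4
3│♙ · ♘ ♙ · · · ♝│3
2│♖ ♙ · ♔ ♙ ♙ ♙ ♙│2
1│· · ♗ · ♕ ♗ ♘ ♖│1
  ─────────────────
  a b c d e f g h


4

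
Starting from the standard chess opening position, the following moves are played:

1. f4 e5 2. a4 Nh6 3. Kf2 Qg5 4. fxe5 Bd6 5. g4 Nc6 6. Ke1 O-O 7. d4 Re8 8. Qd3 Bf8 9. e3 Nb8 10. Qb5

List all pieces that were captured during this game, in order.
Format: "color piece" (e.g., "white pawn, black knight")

Tracking captures:
  fxe5: captured black pawn

black pawn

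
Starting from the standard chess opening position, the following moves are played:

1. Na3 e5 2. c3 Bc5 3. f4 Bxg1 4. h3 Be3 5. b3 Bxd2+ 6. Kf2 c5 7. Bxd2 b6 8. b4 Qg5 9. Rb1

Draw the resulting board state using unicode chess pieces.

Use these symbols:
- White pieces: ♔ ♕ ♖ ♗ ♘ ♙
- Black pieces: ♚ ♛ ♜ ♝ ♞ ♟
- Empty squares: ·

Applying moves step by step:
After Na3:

♜ ♞ ♝ ♛ ♚ ♝ ♞ ♜
♟ ♟ ♟ ♟ ♟ ♟ ♟ ♟
· · · · · · · ·
· · · · · · · ·
· · · · · · · ·
♘ · · · · · · ·
♙ ♙ ♙ ♙ ♙ ♙ ♙ ♙
♖ · ♗ ♕ ♔ ♗ ♘ ♖


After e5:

♜ ♞ ♝ ♛ ♚ ♝ ♞ ♜
♟ ♟ ♟ ♟ · ♟ ♟ ♟
· · · · · · · ·
· · · · ♟ · · ·
· · · · · · · ·
♘ · · · · · · ·
♙ ♙ ♙ ♙ ♙ ♙ ♙ ♙
♖ · ♗ ♕ ♔ ♗ ♘ ♖


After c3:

♜ ♞ ♝ ♛ ♚ ♝ ♞ ♜
♟ ♟ ♟ ♟ · ♟ ♟ ♟
· · · · · · · ·
· · · · ♟ · · ·
· · · · · · · ·
♘ · ♙ · · · · ·
♙ ♙ · ♙ ♙ ♙ ♙ ♙
♖ · ♗ ♕ ♔ ♗ ♘ ♖


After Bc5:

♜ ♞ ♝ ♛ ♚ · ♞ ♜
♟ ♟ ♟ ♟ · ♟ ♟ ♟
· · · · · · · ·
· · ♝ · ♟ · · ·
· · · · · · · ·
♘ · ♙ · · · · ·
♙ ♙ · ♙ ♙ ♙ ♙ ♙
♖ · ♗ ♕ ♔ ♗ ♘ ♖


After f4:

♜ ♞ ♝ ♛ ♚ · ♞ ♜
♟ ♟ ♟ ♟ · ♟ ♟ ♟
· · · · · · · ·
· · ♝ · ♟ · · ·
· · · · · ♙ · ·
♘ · ♙ · · · · ·
♙ ♙ · ♙ ♙ · ♙ ♙
♖ · ♗ ♕ ♔ ♗ ♘ ♖


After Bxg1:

♜ ♞ ♝ ♛ ♚ · ♞ ♜
♟ ♟ ♟ ♟ · ♟ ♟ ♟
· · · · · · · ·
· · · · ♟ · · ·
· · · · · ♙ · ·
♘ · ♙ · · · · ·
♙ ♙ · ♙ ♙ · ♙ ♙
♖ · ♗ ♕ ♔ ♗ ♝ ♖


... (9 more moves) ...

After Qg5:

♜ ♞ ♝ · ♚ · ♞ ♜
♟ · · ♟ · ♟ ♟ ♟
· ♟ · · · · · ·
· · ♟ · ♟ · ♛ ·
· ♙ · · · ♙ · ·
♘ · ♙ · · · · ♙
♙ · · ♗ ♙ ♔ ♙ ·
♖ · · ♕ · ♗ · ♖


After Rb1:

♜ ♞ ♝ · ♚ · ♞ ♜
♟ · · ♟ · ♟ ♟ ♟
· ♟ · · · · · ·
· · ♟ · ♟ · ♛ ·
· ♙ · · · ♙ · ·
♘ · ♙ · · · · ♙
♙ · · ♗ ♙ ♔ ♙ ·
· ♖ · ♕ · ♗ · ♖



  a b c d e f g h
  ─────────────────
8│♜ ♞ ♝ · ♚ · ♞ ♜│8
7│♟ · · ♟ · ♟ ♟ ♟│7
6│· ♟ · · · · · ·│6
5│· · ♟ · ♟ · ♛ ·│5
4│· ♙ · · · ♙ · ·│4
3│♘ · ♙ · · · · ♙│3
2│♙ · · ♗ ♙ ♔ ♙ ·│2
1│· ♖ · ♕ · ♗ · ♖│1
  ─────────────────
  a b c d e f g h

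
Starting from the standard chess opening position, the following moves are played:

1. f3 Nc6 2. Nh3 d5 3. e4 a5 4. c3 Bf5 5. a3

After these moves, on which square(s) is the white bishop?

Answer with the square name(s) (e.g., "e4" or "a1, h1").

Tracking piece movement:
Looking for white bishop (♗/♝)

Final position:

  a b c d e f g h
  ─────────────────
8│♜ · · ♛ ♚ ♝ ♞ ♜│8
7│· ♟ ♟ · ♟ ♟ ♟ ♟│7
6│· · ♞ · · · · ·│6
5│♟ · · ♟ · ♝ · ·│5
4│· · · · ♙ · · ·│4
3│♙ · ♙ · · ♙ · ♘│3
2│· ♙ · ♙ · · ♙ ♙│2
1│♖ ♘ ♗ ♕ ♔ ♗ · ♖│1
  ─────────────────
  a b c d e f g h


c1, f1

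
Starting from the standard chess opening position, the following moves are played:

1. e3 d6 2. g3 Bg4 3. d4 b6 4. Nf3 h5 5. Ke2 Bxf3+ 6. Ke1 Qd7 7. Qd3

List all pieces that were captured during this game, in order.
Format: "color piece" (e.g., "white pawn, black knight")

Tracking captures:
  Bxf3+: captured white knight

white knight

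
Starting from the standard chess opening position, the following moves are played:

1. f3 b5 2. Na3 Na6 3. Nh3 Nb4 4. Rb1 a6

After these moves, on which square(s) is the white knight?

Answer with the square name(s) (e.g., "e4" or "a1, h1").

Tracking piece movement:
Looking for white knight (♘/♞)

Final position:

  a b c d e f g h
  ─────────────────
8│♜ · ♝ ♛ ♚ ♝ ♞ ♜│8
7│· · ♟ ♟ ♟ ♟ ♟ ♟│7
6│♟ · · · · · · ·│6
5│· ♟ · · · · · ·│5
4│· ♞ · · · · · ·│4
3│♘ · · · · ♙ · ♘│3
2│♙ ♙ ♙ ♙ ♙ · ♙ ♙│2
1│· ♖ ♗ ♕ ♔ ♗ · ♖│1
  ─────────────────
  a b c d e f g h


a3, h3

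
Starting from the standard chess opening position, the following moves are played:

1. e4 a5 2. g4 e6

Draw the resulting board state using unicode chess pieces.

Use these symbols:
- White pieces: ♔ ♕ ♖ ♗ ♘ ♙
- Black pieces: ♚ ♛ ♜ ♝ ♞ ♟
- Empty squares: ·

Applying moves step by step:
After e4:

♜ ♞ ♝ ♛ ♚ ♝ ♞ ♜
♟ ♟ ♟ ♟ ♟ ♟ ♟ ♟
· · · · · · · ·
· · · · · · · ·
· · · · ♙ · · ·
· · · · · · · ·
♙ ♙ ♙ ♙ · ♙ ♙ ♙
♖ ♘ ♗ ♕ ♔ ♗ ♘ ♖


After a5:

♜ ♞ ♝ ♛ ♚ ♝ ♞ ♜
· ♟ ♟ ♟ ♟ ♟ ♟ ♟
· · · · · · · ·
♟ · · · · · · ·
· · · · ♙ · · ·
· · · · · · · ·
♙ ♙ ♙ ♙ · ♙ ♙ ♙
♖ ♘ ♗ ♕ ♔ ♗ ♘ ♖


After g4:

♜ ♞ ♝ ♛ ♚ ♝ ♞ ♜
· ♟ ♟ ♟ ♟ ♟ ♟ ♟
· · · · · · · ·
♟ · · · · · · ·
· · · · ♙ · ♙ ·
· · · · · · · ·
♙ ♙ ♙ ♙ · ♙ · ♙
♖ ♘ ♗ ♕ ♔ ♗ ♘ ♖


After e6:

♜ ♞ ♝ ♛ ♚ ♝ ♞ ♜
· ♟ ♟ ♟ · ♟ ♟ ♟
· · · · ♟ · · ·
♟ · · · · · · ·
· · · · ♙ · ♙ ·
· · · · · · · ·
♙ ♙ ♙ ♙ · ♙ · ♙
♖ ♘ ♗ ♕ ♔ ♗ ♘ ♖



  a b c d e f g h
  ─────────────────
8│♜ ♞ ♝ ♛ ♚ ♝ ♞ ♜│8
7│· ♟ ♟ ♟ · ♟ ♟ ♟│7
6│· · · · ♟ · · ·│6
5│♟ · · · · · · ·│5
4│· · · · ♙ · ♙ ·│4
3│· · · · · · · ·│3
2│♙ ♙ ♙ ♙ · ♙ · ♙│2
1│♖ ♘ ♗ ♕ ♔ ♗ ♘ ♖│1
  ─────────────────
  a b c d e f g h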